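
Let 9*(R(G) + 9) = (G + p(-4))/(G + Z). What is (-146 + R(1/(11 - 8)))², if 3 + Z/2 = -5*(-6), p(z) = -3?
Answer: 51707576449/2152089 ≈ 24027.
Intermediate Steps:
Z = 54 (Z = -6 + 2*(-5*(-6)) = -6 + 2*30 = -6 + 60 = 54)
R(G) = -9 + (-3 + G)/(9*(54 + G)) (R(G) = -9 + ((G - 3)/(G + 54))/9 = -9 + ((-3 + G)/(54 + G))/9 = -9 + (-3 + G)/(9*(54 + G)))
(-146 + R(1/(11 - 8)))² = (-146 + (-4377 - 80/(11 - 8))/(9*(54 + 1/(11 - 8))))² = (-146 + (-4377 - 80/3)/(9*(54 + 1/3)))² = (-146 + (-4377 - 80*⅓)/(9*(54 + ⅓)))² = (-146 + (-4377 - 80/3)/(9*(163/3)))² = (-146 + (⅑)*(3/163)*(-13211/3))² = (-146 - 13211/1467)² = (-227393/1467)² = 51707576449/2152089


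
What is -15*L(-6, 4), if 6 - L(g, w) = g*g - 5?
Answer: 375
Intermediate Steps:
L(g, w) = 11 - g² (L(g, w) = 6 - (g*g - 5) = 6 - (g² - 5) = 6 - (-5 + g²) = 6 + (5 - g²) = 11 - g²)
-15*L(-6, 4) = -15*(11 - 1*(-6)²) = -15*(11 - 1*36) = -15*(11 - 36) = -15*(-25) = 375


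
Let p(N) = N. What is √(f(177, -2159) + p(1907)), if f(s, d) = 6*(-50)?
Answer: √1607 ≈ 40.087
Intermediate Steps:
f(s, d) = -300
√(f(177, -2159) + p(1907)) = √(-300 + 1907) = √1607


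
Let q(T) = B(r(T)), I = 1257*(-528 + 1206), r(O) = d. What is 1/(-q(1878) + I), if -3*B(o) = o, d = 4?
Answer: 3/2556742 ≈ 1.1734e-6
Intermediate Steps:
r(O) = 4
I = 852246 (I = 1257*678 = 852246)
B(o) = -o/3
q(T) = -4/3 (q(T) = -1/3*4 = -4/3)
1/(-q(1878) + I) = 1/(-1*(-4/3) + 852246) = 1/(4/3 + 852246) = 1/(2556742/3) = 3/2556742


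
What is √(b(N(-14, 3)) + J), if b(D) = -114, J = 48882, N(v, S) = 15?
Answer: 8*√762 ≈ 220.83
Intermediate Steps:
√(b(N(-14, 3)) + J) = √(-114 + 48882) = √48768 = 8*√762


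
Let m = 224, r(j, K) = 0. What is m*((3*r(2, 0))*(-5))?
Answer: 0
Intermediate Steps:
m*((3*r(2, 0))*(-5)) = 224*((3*0)*(-5)) = 224*(0*(-5)) = 224*0 = 0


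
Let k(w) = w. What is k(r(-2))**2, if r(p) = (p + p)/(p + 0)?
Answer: 4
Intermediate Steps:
r(p) = 2 (r(p) = (2*p)/p = 2)
k(r(-2))**2 = 2**2 = 4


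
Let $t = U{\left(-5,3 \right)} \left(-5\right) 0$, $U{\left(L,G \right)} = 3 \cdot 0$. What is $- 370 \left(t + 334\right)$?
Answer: $-123580$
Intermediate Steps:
$U{\left(L,G \right)} = 0$
$t = 0$ ($t = 0 \left(-5\right) 0 = 0 \cdot 0 = 0$)
$- 370 \left(t + 334\right) = - 370 \left(0 + 334\right) = \left(-370\right) 334 = -123580$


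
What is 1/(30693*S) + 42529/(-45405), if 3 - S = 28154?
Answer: -12248899831184/13077224861805 ≈ -0.93666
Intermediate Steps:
S = -28151 (S = 3 - 1*28154 = 3 - 28154 = -28151)
1/(30693*S) + 42529/(-45405) = 1/(30693*(-28151)) + 42529/(-45405) = (1/30693)*(-1/28151) + 42529*(-1/45405) = -1/864038643 - 42529/45405 = -12248899831184/13077224861805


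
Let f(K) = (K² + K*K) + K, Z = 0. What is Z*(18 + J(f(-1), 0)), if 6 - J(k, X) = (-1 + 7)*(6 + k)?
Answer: 0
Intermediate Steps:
f(K) = K + 2*K² (f(K) = (K² + K²) + K = 2*K² + K = K + 2*K²)
J(k, X) = -30 - 6*k (J(k, X) = 6 - (-1 + 7)*(6 + k) = 6 - 6*(6 + k) = 6 - (36 + 6*k) = 6 + (-36 - 6*k) = -30 - 6*k)
Z*(18 + J(f(-1), 0)) = 0*(18 + (-30 - (-6)*(1 + 2*(-1)))) = 0*(18 + (-30 - (-6)*(1 - 2))) = 0*(18 + (-30 - (-6)*(-1))) = 0*(18 + (-30 - 6*1)) = 0*(18 + (-30 - 6)) = 0*(18 - 36) = 0*(-18) = 0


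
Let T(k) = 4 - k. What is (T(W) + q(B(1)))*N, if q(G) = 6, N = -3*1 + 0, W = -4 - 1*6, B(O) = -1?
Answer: -60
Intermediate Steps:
W = -10 (W = -4 - 6 = -10)
N = -3 (N = -3 + 0 = -3)
(T(W) + q(B(1)))*N = ((4 - 1*(-10)) + 6)*(-3) = ((4 + 10) + 6)*(-3) = (14 + 6)*(-3) = 20*(-3) = -60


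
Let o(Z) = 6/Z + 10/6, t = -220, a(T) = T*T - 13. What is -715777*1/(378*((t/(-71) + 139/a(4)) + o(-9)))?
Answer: -50820167/1353492 ≈ -37.547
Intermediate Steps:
a(T) = -13 + T**2 (a(T) = T**2 - 13 = -13 + T**2)
o(Z) = 5/3 + 6/Z (o(Z) = 6/Z + 10*(1/6) = 6/Z + 5/3 = 5/3 + 6/Z)
-715777*1/(378*((t/(-71) + 139/a(4)) + o(-9))) = -715777*1/(378*((-220/(-71) + 139/(-13 + 4**2)) + (5/3 + 6/(-9)))) = -715777*1/(378*((-220*(-1/71) + 139/(-13 + 16)) + (5/3 + 6*(-1/9)))) = -715777*1/(378*((220/71 + 139/3) + (5/3 - 2/3))) = -715777*1/(378*((220/71 + 139*(1/3)) + 1)) = -715777*1/(378*((220/71 + 139/3) + 1)) = -715777*1/(378*(10529/213 + 1)) = -715777/(378*(10742/213)) = -715777/1353492/71 = -715777*71/1353492 = -50820167/1353492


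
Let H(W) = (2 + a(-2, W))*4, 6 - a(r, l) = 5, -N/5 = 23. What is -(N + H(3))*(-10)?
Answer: -1030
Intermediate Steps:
N = -115 (N = -5*23 = -115)
a(r, l) = 1 (a(r, l) = 6 - 1*5 = 6 - 5 = 1)
H(W) = 12 (H(W) = (2 + 1)*4 = 3*4 = 12)
-(N + H(3))*(-10) = -(-115 + 12)*(-10) = -1*(-103)*(-10) = 103*(-10) = -1030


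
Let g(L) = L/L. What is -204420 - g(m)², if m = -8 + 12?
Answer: -204421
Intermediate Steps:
m = 4
g(L) = 1
-204420 - g(m)² = -204420 - 1*1² = -204420 - 1*1 = -204420 - 1 = -204421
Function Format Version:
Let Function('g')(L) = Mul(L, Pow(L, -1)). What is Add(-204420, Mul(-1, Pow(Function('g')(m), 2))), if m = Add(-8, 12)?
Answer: -204421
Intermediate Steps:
m = 4
Function('g')(L) = 1
Add(-204420, Mul(-1, Pow(Function('g')(m), 2))) = Add(-204420, Mul(-1, Pow(1, 2))) = Add(-204420, Mul(-1, 1)) = Add(-204420, -1) = -204421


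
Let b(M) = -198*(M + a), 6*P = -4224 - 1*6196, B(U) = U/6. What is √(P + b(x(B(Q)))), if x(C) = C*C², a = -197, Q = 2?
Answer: √37262 ≈ 193.03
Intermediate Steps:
B(U) = U/6 (B(U) = U*(⅙) = U/6)
x(C) = C³
P = -5210/3 (P = (-4224 - 1*6196)/6 = (-4224 - 6196)/6 = (⅙)*(-10420) = -5210/3 ≈ -1736.7)
b(M) = 39006 - 198*M (b(M) = -198*(M - 197) = -198*(-197 + M) = 39006 - 198*M)
√(P + b(x(B(Q)))) = √(-5210/3 + (39006 - 198*((⅙)*2)³)) = √(-5210/3 + (39006 - 198*(⅓)³)) = √(-5210/3 + (39006 - 198*1/27)) = √(-5210/3 + (39006 - 22/3)) = √(-5210/3 + 116996/3) = √37262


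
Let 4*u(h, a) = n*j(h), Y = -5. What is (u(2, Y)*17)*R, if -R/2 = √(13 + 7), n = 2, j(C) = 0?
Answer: 0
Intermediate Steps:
u(h, a) = 0 (u(h, a) = (2*0)/4 = (¼)*0 = 0)
R = -4*√5 (R = -2*√(13 + 7) = -4*√5 ≈ -8.9443)
(u(2, Y)*17)*R = (0*17)*(-4*√5) = 0*(-4*√5) = 0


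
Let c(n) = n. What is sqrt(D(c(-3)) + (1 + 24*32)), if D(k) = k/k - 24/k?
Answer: sqrt(778) ≈ 27.893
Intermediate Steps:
D(k) = 1 - 24/k
sqrt(D(c(-3)) + (1 + 24*32)) = sqrt((-24 - 3)/(-3) + (1 + 24*32)) = sqrt(-1/3*(-27) + (1 + 768)) = sqrt(9 + 769) = sqrt(778)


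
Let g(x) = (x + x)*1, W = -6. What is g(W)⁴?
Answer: 20736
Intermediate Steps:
g(x) = 2*x (g(x) = (2*x)*1 = 2*x)
g(W)⁴ = (2*(-6))⁴ = (-12)⁴ = 20736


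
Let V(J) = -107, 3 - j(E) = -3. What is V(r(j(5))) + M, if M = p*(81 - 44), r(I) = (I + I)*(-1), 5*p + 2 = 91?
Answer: 2758/5 ≈ 551.60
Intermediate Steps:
p = 89/5 (p = -⅖ + (⅕)*91 = -⅖ + 91/5 = 89/5 ≈ 17.800)
j(E) = 6 (j(E) = 3 - 1*(-3) = 3 + 3 = 6)
r(I) = -2*I (r(I) = (2*I)*(-1) = -2*I)
M = 3293/5 (M = 89*(81 - 44)/5 = (89/5)*37 = 3293/5 ≈ 658.60)
V(r(j(5))) + M = -107 + 3293/5 = 2758/5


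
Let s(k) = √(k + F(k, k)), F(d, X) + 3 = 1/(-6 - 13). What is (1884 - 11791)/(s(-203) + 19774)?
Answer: -3722119342/7429214359 + 29721*I*√8265/7429214359 ≈ -0.50101 + 0.0003637*I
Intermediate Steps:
F(d, X) = -58/19 (F(d, X) = -3 + 1/(-6 - 13) = -3 + 1/(-19) = -3 - 1/19 = -58/19)
s(k) = √(-58/19 + k) (s(k) = √(k - 58/19) = √(-58/19 + k))
(1884 - 11791)/(s(-203) + 19774) = (1884 - 11791)/(√(-1102 + 361*(-203))/19 + 19774) = -9907/(√(-1102 - 73283)/19 + 19774) = -9907/(√(-74385)/19 + 19774) = -9907/((3*I*√8265)/19 + 19774) = -9907/(3*I*√8265/19 + 19774) = -9907/(19774 + 3*I*√8265/19)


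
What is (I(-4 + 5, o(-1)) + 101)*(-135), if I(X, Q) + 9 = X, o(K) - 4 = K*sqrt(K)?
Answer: -12555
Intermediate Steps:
o(K) = 4 + K**(3/2) (o(K) = 4 + K*sqrt(K) = 4 + K**(3/2))
I(X, Q) = -9 + X
(I(-4 + 5, o(-1)) + 101)*(-135) = ((-9 + (-4 + 5)) + 101)*(-135) = ((-9 + 1) + 101)*(-135) = (-8 + 101)*(-135) = 93*(-135) = -12555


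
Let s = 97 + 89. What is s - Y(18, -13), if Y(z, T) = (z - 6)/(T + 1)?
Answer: 187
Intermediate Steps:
Y(z, T) = (-6 + z)/(1 + T)
s = 186
s - Y(18, -13) = 186 - (-6 + 18)/(1 - 13) = 186 - 12/(-12) = 186 - (-1)*12/12 = 186 - 1*(-1) = 186 + 1 = 187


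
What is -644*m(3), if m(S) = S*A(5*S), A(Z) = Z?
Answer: -28980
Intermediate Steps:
m(S) = 5*S² (m(S) = S*(5*S) = 5*S²)
-644*m(3) = -3220*3² = -3220*9 = -644*45 = -28980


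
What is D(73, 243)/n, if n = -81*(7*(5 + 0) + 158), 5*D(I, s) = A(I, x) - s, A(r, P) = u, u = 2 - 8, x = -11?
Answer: 83/26055 ≈ 0.0031856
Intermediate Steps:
u = -6
A(r, P) = -6
D(I, s) = -6/5 - s/5 (D(I, s) = (-6 - s)/5 = -6/5 - s/5)
n = -15633 (n = -81*(7*5 + 158) = -81*(35 + 158) = -81*193 = -15633)
D(73, 243)/n = (-6/5 - ⅕*243)/(-15633) = (-6/5 - 243/5)*(-1/15633) = -249/5*(-1/15633) = 83/26055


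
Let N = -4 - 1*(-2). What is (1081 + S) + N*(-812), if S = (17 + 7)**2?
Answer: 3281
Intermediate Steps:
N = -2 (N = -4 + 2 = -2)
S = 576 (S = 24**2 = 576)
(1081 + S) + N*(-812) = (1081 + 576) - 2*(-812) = 1657 + 1624 = 3281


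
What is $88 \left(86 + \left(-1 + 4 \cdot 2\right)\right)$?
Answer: $8184$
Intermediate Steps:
$88 \left(86 + \left(-1 + 4 \cdot 2\right)\right) = 88 \left(86 + \left(-1 + 8\right)\right) = 88 \left(86 + 7\right) = 88 \cdot 93 = 8184$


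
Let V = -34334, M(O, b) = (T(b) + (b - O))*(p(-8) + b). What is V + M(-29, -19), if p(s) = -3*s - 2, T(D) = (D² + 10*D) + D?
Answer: -33848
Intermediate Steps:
T(D) = D² + 11*D
p(s) = -2 - 3*s
M(O, b) = (22 + b)*(b - O + b*(11 + b)) (M(O, b) = (b*(11 + b) + (b - O))*((-2 - 3*(-8)) + b) = (b - O + b*(11 + b))*((-2 + 24) + b) = (b - O + b*(11 + b))*(22 + b) = (22 + b)*(b - O + b*(11 + b)))
V + M(-29, -19) = -34334 + ((-19)³ - 22*(-29) + 34*(-19)² + 264*(-19) - 1*(-29)*(-19)) = -34334 + (-6859 + 638 + 34*361 - 5016 - 551) = -34334 + (-6859 + 638 + 12274 - 5016 - 551) = -34334 + 486 = -33848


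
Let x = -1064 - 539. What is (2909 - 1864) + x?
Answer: -558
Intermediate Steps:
x = -1603
(2909 - 1864) + x = (2909 - 1864) - 1603 = 1045 - 1603 = -558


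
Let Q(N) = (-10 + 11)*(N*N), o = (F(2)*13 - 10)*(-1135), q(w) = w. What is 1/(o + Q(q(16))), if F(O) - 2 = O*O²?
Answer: -1/135944 ≈ -7.3560e-6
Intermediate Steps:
F(O) = 2 + O³ (F(O) = 2 + O*O² = 2 + O³)
o = -136200 (o = ((2 + 2³)*13 - 10)*(-1135) = ((2 + 8)*13 - 10)*(-1135) = (10*13 - 10)*(-1135) = (130 - 10)*(-1135) = 120*(-1135) = -136200)
Q(N) = N² (Q(N) = 1*N² = N²)
1/(o + Q(q(16))) = 1/(-136200 + 16²) = 1/(-136200 + 256) = 1/(-135944) = -1/135944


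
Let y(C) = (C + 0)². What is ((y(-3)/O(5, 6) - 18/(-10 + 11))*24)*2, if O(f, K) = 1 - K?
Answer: -4752/5 ≈ -950.40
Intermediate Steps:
y(C) = C²
((y(-3)/O(5, 6) - 18/(-10 + 11))*24)*2 = (((-3)²/(1 - 1*6) - 18/(-10 + 11))*24)*2 = ((9/(1 - 6) - 18/1)*24)*2 = ((9/(-5) - 18*1)*24)*2 = ((9*(-⅕) - 18)*24)*2 = ((-9/5 - 18)*24)*2 = -99/5*24*2 = -2376/5*2 = -4752/5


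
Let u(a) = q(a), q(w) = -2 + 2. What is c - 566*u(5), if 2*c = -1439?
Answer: -1439/2 ≈ -719.50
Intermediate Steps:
q(w) = 0
c = -1439/2 (c = (½)*(-1439) = -1439/2 ≈ -719.50)
u(a) = 0
c - 566*u(5) = -1439/2 - 566*0 = -1439/2 + 0 = -1439/2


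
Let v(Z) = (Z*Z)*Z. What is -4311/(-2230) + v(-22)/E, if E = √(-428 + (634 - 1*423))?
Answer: 4311/2230 + 10648*I*√217/217 ≈ 1.9332 + 722.83*I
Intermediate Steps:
E = I*√217 (E = √(-428 + (634 - 423)) = √(-428 + 211) = √(-217) = I*√217 ≈ 14.731*I)
v(Z) = Z³ (v(Z) = Z²*Z = Z³)
-4311/(-2230) + v(-22)/E = -4311/(-2230) + (-22)³/((I*√217)) = -4311*(-1/2230) - (-10648)*I*√217/217 = 4311/2230 + 10648*I*√217/217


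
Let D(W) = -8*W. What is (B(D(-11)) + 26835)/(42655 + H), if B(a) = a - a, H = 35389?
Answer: 26835/78044 ≈ 0.34384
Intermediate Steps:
B(a) = 0
(B(D(-11)) + 26835)/(42655 + H) = (0 + 26835)/(42655 + 35389) = 26835/78044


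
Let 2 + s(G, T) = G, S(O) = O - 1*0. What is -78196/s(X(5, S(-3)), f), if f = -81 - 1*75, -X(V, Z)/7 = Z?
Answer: -78196/19 ≈ -4115.6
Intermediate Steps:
S(O) = O (S(O) = O + 0 = O)
X(V, Z) = -7*Z
f = -156 (f = -81 - 75 = -156)
s(G, T) = -2 + G
-78196/s(X(5, S(-3)), f) = -78196/(-2 - 7*(-3)) = -78196/(-2 + 21) = -78196/19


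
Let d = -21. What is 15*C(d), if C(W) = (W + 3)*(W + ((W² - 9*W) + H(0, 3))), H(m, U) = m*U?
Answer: -164430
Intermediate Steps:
H(m, U) = U*m
C(W) = (3 + W)*(W² - 8*W) (C(W) = (W + 3)*(W + ((W² - 9*W) + 3*0)) = (3 + W)*(W + ((W² - 9*W) + 0)) = (3 + W)*(W + (W² - 9*W)) = (3 + W)*(W² - 8*W))
15*C(d) = 15*(-21*(-24 + (-21)² - 5*(-21))) = 15*(-21*(-24 + 441 + 105)) = 15*(-21*522) = 15*(-10962) = -164430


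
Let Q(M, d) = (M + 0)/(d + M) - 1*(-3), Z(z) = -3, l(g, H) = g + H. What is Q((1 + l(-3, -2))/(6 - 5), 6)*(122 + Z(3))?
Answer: 119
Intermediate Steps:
l(g, H) = H + g
Q(M, d) = 3 + M/(M + d) (Q(M, d) = M/(M + d) + 3 = 3 + M/(M + d))
Q((1 + l(-3, -2))/(6 - 5), 6)*(122 + Z(3)) = ((3*6 + 4*((1 + (-2 - 3))/(6 - 5)))/((1 + (-2 - 3))/(6 - 5) + 6))*(122 - 3) = ((18 + 4*((1 - 5)/1))/((1 - 5)/1 + 6))*119 = ((18 + 4*(-4*1))/(-4*1 + 6))*119 = ((18 + 4*(-4))/(-4 + 6))*119 = ((18 - 16)/2)*119 = ((1/2)*2)*119 = 1*119 = 119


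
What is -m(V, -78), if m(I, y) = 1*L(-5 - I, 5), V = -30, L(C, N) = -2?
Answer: 2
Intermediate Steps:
m(I, y) = -2 (m(I, y) = 1*(-2) = -2)
-m(V, -78) = -1*(-2) = 2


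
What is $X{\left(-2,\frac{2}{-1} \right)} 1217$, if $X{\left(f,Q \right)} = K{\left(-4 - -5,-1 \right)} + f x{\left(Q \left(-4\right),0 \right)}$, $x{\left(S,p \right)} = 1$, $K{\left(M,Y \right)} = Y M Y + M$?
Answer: $0$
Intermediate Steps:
$K{\left(M,Y \right)} = M + M Y^{2}$ ($K{\left(M,Y \right)} = M Y Y + M = M Y^{2} + M = M + M Y^{2}$)
$X{\left(f,Q \right)} = 2 + f$ ($X{\left(f,Q \right)} = \left(-4 - -5\right) \left(1 + \left(-1\right)^{2}\right) + f 1 = \left(-4 + 5\right) \left(1 + 1\right) + f = 1 \cdot 2 + f = 2 + f$)
$X{\left(-2,\frac{2}{-1} \right)} 1217 = \left(2 - 2\right) 1217 = 0 \cdot 1217 = 0$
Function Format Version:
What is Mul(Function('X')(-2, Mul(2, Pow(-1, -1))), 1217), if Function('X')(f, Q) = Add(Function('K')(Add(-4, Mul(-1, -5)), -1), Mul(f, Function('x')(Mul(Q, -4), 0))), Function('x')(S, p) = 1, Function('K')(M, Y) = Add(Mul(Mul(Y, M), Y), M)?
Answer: 0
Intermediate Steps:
Function('K')(M, Y) = Add(M, Mul(M, Pow(Y, 2))) (Function('K')(M, Y) = Add(Mul(Mul(M, Y), Y), M) = Add(Mul(M, Pow(Y, 2)), M) = Add(M, Mul(M, Pow(Y, 2))))
Function('X')(f, Q) = Add(2, f) (Function('X')(f, Q) = Add(Mul(Add(-4, Mul(-1, -5)), Add(1, Pow(-1, 2))), Mul(f, 1)) = Add(Mul(Add(-4, 5), Add(1, 1)), f) = Add(Mul(1, 2), f) = Add(2, f))
Mul(Function('X')(-2, Mul(2, Pow(-1, -1))), 1217) = Mul(Add(2, -2), 1217) = Mul(0, 1217) = 0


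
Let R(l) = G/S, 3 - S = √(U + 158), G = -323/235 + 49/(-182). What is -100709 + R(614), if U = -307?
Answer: -97222484549/965380 - 10043*I*√149/965380 ≈ -1.0071e+5 - 0.12699*I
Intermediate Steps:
G = -10043/6110 (G = -323*1/235 + 49*(-1/182) = -323/235 - 7/26 = -10043/6110 ≈ -1.6437)
S = 3 - I*√149 (S = 3 - √(-307 + 158) = 3 - √(-149) = 3 - I*√149 ≈ 3.0 - 12.207*I)
R(l) = -10043/(6110*(3 - I*√149))
-100709 + R(614) = -100709 + (-30129/965380 - 10043*I*√149/965380) = -97222484549/965380 - 10043*I*√149/965380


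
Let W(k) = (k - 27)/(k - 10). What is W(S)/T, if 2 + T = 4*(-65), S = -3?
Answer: -15/1703 ≈ -0.0088080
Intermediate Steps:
W(k) = (-27 + k)/(-10 + k)
T = -262 (T = -2 + 4*(-65) = -2 - 260 = -262)
W(S)/T = ((-27 - 3)/(-10 - 3))/(-262) = (-30/(-13))*(-1/262) = -1/13*(-30)*(-1/262) = (30/13)*(-1/262) = -15/1703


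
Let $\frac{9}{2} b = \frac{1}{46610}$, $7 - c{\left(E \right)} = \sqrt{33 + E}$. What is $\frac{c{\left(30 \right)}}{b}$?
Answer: $1468215 - 629235 \sqrt{7} \approx -1.9658 \cdot 10^{5}$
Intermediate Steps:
$c{\left(E \right)} = 7 - \sqrt{33 + E}$
$b = \frac{1}{209745}$ ($b = \frac{2}{9 \cdot 46610} = \frac{2}{9} \cdot \frac{1}{46610} = \frac{1}{209745} \approx 4.7677 \cdot 10^{-6}$)
$\frac{c{\left(30 \right)}}{b} = \left(7 - \sqrt{33 + 30}\right) \frac{1}{\frac{1}{209745}} = \left(7 - \sqrt{63}\right) 209745 = \left(7 - 3 \sqrt{7}\right) 209745 = 1468215 - 629235 \sqrt{7}$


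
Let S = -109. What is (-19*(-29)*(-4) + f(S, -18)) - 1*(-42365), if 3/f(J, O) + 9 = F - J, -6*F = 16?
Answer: 11727021/292 ≈ 40161.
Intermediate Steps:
F = -8/3 (F = -⅙*16 = -8/3 ≈ -2.6667)
f(J, O) = 3/(-35/3 - J) (f(J, O) = 3/(-9 + (-8/3 - J)) = 3/(-35/3 - J))
(-19*(-29)*(-4) + f(S, -18)) - 1*(-42365) = (-19*(-29)*(-4) - 9/(35 + 3*(-109))) - 1*(-42365) = (551*(-4) - 9/(35 - 327)) + 42365 = (-2204 - 9/(-292)) + 42365 = (-2204 - 9*(-1/292)) + 42365 = (-2204 + 9/292) + 42365 = -643559/292 + 42365 = 11727021/292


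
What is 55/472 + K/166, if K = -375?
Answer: -83935/39176 ≈ -2.1425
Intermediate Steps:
55/472 + K/166 = 55/472 - 375/166 = -83935/39176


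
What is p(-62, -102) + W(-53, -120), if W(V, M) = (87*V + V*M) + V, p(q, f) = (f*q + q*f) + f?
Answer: 14242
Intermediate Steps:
p(q, f) = f + 2*f*q (p(q, f) = (f*q + f*q) + f = 2*f*q + f = f + 2*f*q)
W(V, M) = 88*V + M*V (W(V, M) = (87*V + M*V) + V = 88*V + M*V)
p(-62, -102) + W(-53, -120) = -102*(1 + 2*(-62)) - 53*(88 - 120) = -102*(1 - 124) - 53*(-32) = -102*(-123) + 1696 = 12546 + 1696 = 14242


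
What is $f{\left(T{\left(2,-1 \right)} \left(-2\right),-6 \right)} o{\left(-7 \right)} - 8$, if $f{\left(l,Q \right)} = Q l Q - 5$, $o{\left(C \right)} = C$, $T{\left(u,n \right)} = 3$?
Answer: $1539$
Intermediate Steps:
$f{\left(l,Q \right)} = -5 + l Q^{2}$ ($f{\left(l,Q \right)} = l Q^{2} - 5 = -5 + l Q^{2}$)
$f{\left(T{\left(2,-1 \right)} \left(-2\right),-6 \right)} o{\left(-7 \right)} - 8 = \left(-5 + 3 \left(-2\right) \left(-6\right)^{2}\right) \left(-7\right) - 8 = \left(-5 - 216\right) \left(-7\right) - 8 = \left(-221\right) \left(-7\right) - 8 = 1547 - 8 = 1539$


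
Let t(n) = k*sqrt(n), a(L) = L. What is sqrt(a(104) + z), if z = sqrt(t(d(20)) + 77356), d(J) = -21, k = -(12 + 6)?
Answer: sqrt(104 + sqrt(2)*sqrt(38678 - 9*I*sqrt(21))) ≈ 19.548 - 0.0038*I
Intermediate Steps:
k = -18 (k = -1*18 = -18)
t(n) = -18*sqrt(n)
z = sqrt(77356 - 18*I*sqrt(21)) (z = sqrt(-18*I*sqrt(21) + 77356) = sqrt(77356 - 18*I*sqrt(21)) ≈ 278.13 - 0.148*I)
sqrt(a(104) + z) = sqrt(104 + sqrt(77356 - 18*I*sqrt(21)))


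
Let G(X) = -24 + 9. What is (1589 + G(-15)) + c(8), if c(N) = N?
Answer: 1582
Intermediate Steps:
G(X) = -15
(1589 + G(-15)) + c(8) = (1589 - 15) + 8 = 1574 + 8 = 1582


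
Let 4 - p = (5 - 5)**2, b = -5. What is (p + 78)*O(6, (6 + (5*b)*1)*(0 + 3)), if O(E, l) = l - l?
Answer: 0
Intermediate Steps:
O(E, l) = 0
p = 4 (p = 4 - (5 - 5)**2 = 4 - 1*0**2 = 4 - 1*0 = 4 + 0 = 4)
(p + 78)*O(6, (6 + (5*b)*1)*(0 + 3)) = (4 + 78)*0 = 82*0 = 0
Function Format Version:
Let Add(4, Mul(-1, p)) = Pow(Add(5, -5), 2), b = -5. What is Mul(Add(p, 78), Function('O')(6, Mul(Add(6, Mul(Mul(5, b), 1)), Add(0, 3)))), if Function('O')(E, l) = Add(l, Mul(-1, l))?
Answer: 0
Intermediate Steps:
Function('O')(E, l) = 0
p = 4 (p = Add(4, Mul(-1, Pow(Add(5, -5), 2))) = Add(4, Mul(-1, Pow(0, 2))) = Add(4, Mul(-1, 0)) = Add(4, 0) = 4)
Mul(Add(p, 78), Function('O')(6, Mul(Add(6, Mul(Mul(5, b), 1)), Add(0, 3)))) = Mul(Add(4, 78), 0) = Mul(82, 0) = 0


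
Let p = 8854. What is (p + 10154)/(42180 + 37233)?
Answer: 6336/26471 ≈ 0.23936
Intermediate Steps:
(p + 10154)/(42180 + 37233) = (8854 + 10154)/(42180 + 37233) = 19008/79413 = 19008*(1/79413) = 6336/26471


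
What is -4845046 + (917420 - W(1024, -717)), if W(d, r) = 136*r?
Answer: -3830114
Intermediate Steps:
-4845046 + (917420 - W(1024, -717)) = -4845046 + (917420 - 136*(-717)) = -4845046 + (917420 - 1*(-97512)) = -4845046 + (917420 + 97512) = -4845046 + 1014932 = -3830114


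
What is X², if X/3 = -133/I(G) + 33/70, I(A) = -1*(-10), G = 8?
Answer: 1814409/1225 ≈ 1481.2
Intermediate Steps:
I(A) = 10
X = -1347/35 (X = 3*(-133/10 + 33/70) = 3*(-449/35) = -1347/35 ≈ -38.486)
X² = (-1347/35)² = 1814409/1225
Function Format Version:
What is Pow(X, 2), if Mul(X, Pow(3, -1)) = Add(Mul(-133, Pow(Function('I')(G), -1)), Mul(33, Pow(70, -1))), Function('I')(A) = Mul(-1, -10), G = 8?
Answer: Rational(1814409, 1225) ≈ 1481.2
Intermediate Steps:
Function('I')(A) = 10
X = Rational(-1347, 35) (X = Mul(3, Add(Mul(-133, Pow(10, -1)), Mul(33, Pow(70, -1)))) = Mul(3, Add(Mul(-133, Rational(1, 10)), Mul(33, Rational(1, 70)))) = Mul(3, Add(Rational(-133, 10), Rational(33, 70))) = Mul(3, Rational(-449, 35)) = Rational(-1347, 35) ≈ -38.486)
Pow(X, 2) = Pow(Rational(-1347, 35), 2) = Rational(1814409, 1225)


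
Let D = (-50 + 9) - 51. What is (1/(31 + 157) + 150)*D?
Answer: -648623/47 ≈ -13800.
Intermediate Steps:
D = -92 (D = -41 - 51 = -92)
(1/(31 + 157) + 150)*D = (1/(31 + 157) + 150)*(-92) = (1/188 + 150)*(-92) = (28201/188)*(-92) = -648623/47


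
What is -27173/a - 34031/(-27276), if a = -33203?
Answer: 1871102041/905645028 ≈ 2.0660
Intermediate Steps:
-27173/a - 34031/(-27276) = -27173/(-33203) - 34031/(-27276) = -27173*(-1/33203) - 34031*(-1/27276) = 27173/33203 + 34031/27276 = 1871102041/905645028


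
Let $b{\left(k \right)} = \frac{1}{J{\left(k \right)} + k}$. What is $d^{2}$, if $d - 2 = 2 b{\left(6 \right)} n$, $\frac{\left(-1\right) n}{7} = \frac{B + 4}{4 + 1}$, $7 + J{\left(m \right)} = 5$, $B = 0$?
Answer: $\frac{16}{25} \approx 0.64$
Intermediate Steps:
$J{\left(m \right)} = -2$ ($J{\left(m \right)} = -7 + 5 = -2$)
$b{\left(k \right)} = \frac{1}{-2 + k}$
$n = - \frac{28}{5}$ ($n = - 7 \frac{0 + 4}{4 + 1} = - 7 \cdot \frac{4}{5} = - 7 \cdot 4 \cdot \frac{1}{5} = \left(-7\right) \frac{4}{5} = - \frac{28}{5} \approx -5.6$)
$d = - \frac{4}{5}$ ($d = 2 + \frac{2}{-2 + 6} \left(- \frac{28}{5}\right) = 2 + \frac{2}{4} \left(- \frac{28}{5}\right) = 2 + 2 \cdot \frac{1}{4} \left(- \frac{28}{5}\right) = 2 + \frac{1}{2} \left(- \frac{28}{5}\right) = 2 - \frac{14}{5} = - \frac{4}{5} \approx -0.8$)
$d^{2} = \left(- \frac{4}{5}\right)^{2} = \frac{16}{25}$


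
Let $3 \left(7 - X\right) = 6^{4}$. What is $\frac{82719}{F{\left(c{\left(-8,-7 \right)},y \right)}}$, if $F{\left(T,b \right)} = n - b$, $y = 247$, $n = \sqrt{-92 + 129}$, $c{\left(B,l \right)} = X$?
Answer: $- \frac{6810531}{20324} - \frac{27573 \sqrt{37}}{20324} \approx -343.35$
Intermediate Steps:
$X = -425$ ($X = 7 - \frac{6^{4}}{3} = 7 - 432 = -425$)
$c{\left(B,l \right)} = -425$
$n = \sqrt{37} \approx 6.0828$
$F{\left(T,b \right)} = \sqrt{37} - b$
$\frac{82719}{F{\left(c{\left(-8,-7 \right)},y \right)}} = \frac{82719}{\sqrt{37} - 247} = \frac{82719}{-247 + \sqrt{37}}$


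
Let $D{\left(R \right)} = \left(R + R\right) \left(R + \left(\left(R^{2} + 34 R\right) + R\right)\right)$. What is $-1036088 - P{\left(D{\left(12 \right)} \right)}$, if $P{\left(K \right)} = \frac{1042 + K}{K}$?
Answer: $- \frac{7161447689}{6912} \approx -1.0361 \cdot 10^{6}$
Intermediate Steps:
$D{\left(R \right)} = 2 R \left(R^{2} + 36 R\right)$ ($D{\left(R \right)} = 2 R \left(R + \left(R^{2} + 35 R\right)\right) = 2 R \left(R^{2} + 36 R\right)$)
$P{\left(K \right)} = \frac{1042 + K}{K}$
$-1036088 - P{\left(D{\left(12 \right)} \right)} = -1036088 - \frac{1042 + 2 \cdot 12^{2} \left(36 + 12\right)}{2 \cdot 12^{2} \left(36 + 12\right)} = -1036088 - \frac{1042 + 2 \cdot 144 \cdot 48}{2 \cdot 144 \cdot 48} = -1036088 - \frac{1042 + 13824}{13824} = -1036088 - \frac{1}{13824} \cdot 14866 = -1036088 - \frac{7433}{6912} = - \frac{7161447689}{6912}$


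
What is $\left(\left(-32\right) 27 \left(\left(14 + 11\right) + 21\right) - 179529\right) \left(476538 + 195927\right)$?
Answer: $-147453417945$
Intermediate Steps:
$\left(\left(-32\right) 27 \left(\left(14 + 11\right) + 21\right) - 179529\right) \left(476538 + 195927\right) = \left(- 864 \left(25 + 21\right) - 179529\right) 672465 = \left(\left(-864\right) 46 - 179529\right) 672465 = \left(-39744 - 179529\right) 672465 = \left(-219273\right) 672465 = -147453417945$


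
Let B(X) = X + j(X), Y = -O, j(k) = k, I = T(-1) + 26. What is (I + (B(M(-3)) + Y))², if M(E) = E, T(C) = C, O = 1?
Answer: 324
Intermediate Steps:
I = 25 (I = -1 + 26 = 25)
Y = -1 (Y = -1*1 = -1)
B(X) = 2*X (B(X) = X + X = 2*X)
(I + (B(M(-3)) + Y))² = (25 + (2*(-3) - 1))² = (25 + (-6 - 1))² = (25 - 7)² = 18² = 324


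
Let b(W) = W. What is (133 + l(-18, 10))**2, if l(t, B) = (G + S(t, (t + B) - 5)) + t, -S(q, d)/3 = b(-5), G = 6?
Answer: 18496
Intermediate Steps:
S(q, d) = 15 (S(q, d) = -3*(-5) = 15)
l(t, B) = 21 + t (l(t, B) = (6 + 15) + t = 21 + t)
(133 + l(-18, 10))**2 = (133 + (21 - 18))**2 = (133 + 3)**2 = 136**2 = 18496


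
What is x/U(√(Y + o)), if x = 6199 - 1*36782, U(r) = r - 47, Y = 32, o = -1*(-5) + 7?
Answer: 1437401/2165 + 61166*√11/2165 ≈ 757.63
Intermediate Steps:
o = 12 (o = 5 + 7 = 12)
U(r) = -47 + r
x = -30583 (x = 6199 - 36782 = -30583)
x/U(√(Y + o)) = -30583/(-47 + √(32 + 12)) = -30583/(-47 + √44) = -30583/(-47 + 2*√11)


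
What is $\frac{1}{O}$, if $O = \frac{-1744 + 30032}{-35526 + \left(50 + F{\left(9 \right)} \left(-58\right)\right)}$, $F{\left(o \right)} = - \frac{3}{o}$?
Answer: $- \frac{53185}{42432} \approx -1.2534$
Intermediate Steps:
$O = - \frac{42432}{53185}$ ($O = \frac{-1744 + 30032}{-35526 + \left(50 + - \frac{3}{9} \left(-58\right)\right)} = \frac{28288}{-35526 + \left(50 + \left(-3\right) \frac{1}{9} \left(-58\right)\right)} = \frac{28288}{-35526 + \left(50 - - \frac{58}{3}\right)} = \frac{28288}{-35526 + \left(50 + \frac{58}{3}\right)} = \frac{28288}{-35526 + \frac{208}{3}} = \frac{28288}{- \frac{106370}{3}} = 28288 \left(- \frac{3}{106370}\right) = - \frac{42432}{53185} \approx -0.79782$)
$\frac{1}{O} = \frac{1}{- \frac{42432}{53185}} = - \frac{53185}{42432}$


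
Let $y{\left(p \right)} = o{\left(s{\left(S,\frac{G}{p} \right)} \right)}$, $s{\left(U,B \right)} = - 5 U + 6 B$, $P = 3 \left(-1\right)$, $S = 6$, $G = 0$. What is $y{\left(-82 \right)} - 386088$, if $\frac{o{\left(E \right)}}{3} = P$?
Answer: $-386097$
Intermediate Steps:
$P = -3$
$o{\left(E \right)} = -9$ ($o{\left(E \right)} = 3 \left(-3\right) = -9$)
$y{\left(p \right)} = -9$
$y{\left(-82 \right)} - 386088 = -9 - 386088 = -386097$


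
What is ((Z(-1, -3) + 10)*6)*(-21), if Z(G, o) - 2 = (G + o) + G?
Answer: -882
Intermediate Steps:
Z(G, o) = 2 + o + 2*G (Z(G, o) = 2 + ((G + o) + G) = 2 + (o + 2*G) = 2 + o + 2*G)
((Z(-1, -3) + 10)*6)*(-21) = (((2 - 3 + 2*(-1)) + 10)*6)*(-21) = (((2 - 3 - 2) + 10)*6)*(-21) = ((-3 + 10)*6)*(-21) = (7*6)*(-21) = 42*(-21) = -882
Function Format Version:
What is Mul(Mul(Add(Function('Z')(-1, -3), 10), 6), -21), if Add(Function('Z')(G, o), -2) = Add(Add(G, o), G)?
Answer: -882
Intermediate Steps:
Function('Z')(G, o) = Add(2, o, Mul(2, G)) (Function('Z')(G, o) = Add(2, Add(Add(G, o), G)) = Add(2, Add(o, Mul(2, G))) = Add(2, o, Mul(2, G)))
Mul(Mul(Add(Function('Z')(-1, -3), 10), 6), -21) = Mul(Mul(Add(Add(2, -3, Mul(2, -1)), 10), 6), -21) = Mul(Mul(Add(Add(2, -3, -2), 10), 6), -21) = Mul(Mul(Add(-3, 10), 6), -21) = Mul(Mul(7, 6), -21) = Mul(42, -21) = -882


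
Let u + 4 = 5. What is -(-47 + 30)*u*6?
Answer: 102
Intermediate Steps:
u = 1 (u = -4 + 5 = 1)
-(-47 + 30)*u*6 = -(-47 + 30)*1*6 = -(-17)*6 = -1*(-102) = 102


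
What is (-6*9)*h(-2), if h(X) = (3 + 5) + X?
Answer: -324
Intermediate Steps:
h(X) = 8 + X
(-6*9)*h(-2) = (-6*9)*(8 - 2) = -54*6 = -324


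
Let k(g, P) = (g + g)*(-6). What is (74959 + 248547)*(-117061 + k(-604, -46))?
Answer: -35525164378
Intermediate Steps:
k(g, P) = -12*g (k(g, P) = (2*g)*(-6) = -12*g)
(74959 + 248547)*(-117061 + k(-604, -46)) = (74959 + 248547)*(-117061 - 12*(-604)) = 323506*(-117061 + 7248) = 323506*(-109813) = -35525164378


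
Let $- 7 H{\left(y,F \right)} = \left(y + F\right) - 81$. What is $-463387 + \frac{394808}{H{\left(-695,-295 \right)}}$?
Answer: $- \frac{4147259}{9} \approx -4.6081 \cdot 10^{5}$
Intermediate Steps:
$H{\left(y,F \right)} = \frac{81}{7} - \frac{F}{7} - \frac{y}{7}$ ($H{\left(y,F \right)} = - \frac{\left(y + F\right) - 81}{7} = - \frac{\left(F + y\right) - 81}{7} = - \frac{-81 + F + y}{7} = \frac{81}{7} - \frac{F}{7} - \frac{y}{7}$)
$-463387 + \frac{394808}{H{\left(-695,-295 \right)}} = -463387 + \frac{394808}{\frac{81}{7} - - \frac{295}{7} - - \frac{695}{7}} = -463387 + \frac{394808}{\frac{81}{7} + \frac{295}{7} + \frac{695}{7}} = -463387 + \frac{394808}{153} = -463387 + 394808 \cdot \frac{1}{153} = -463387 + \frac{23224}{9} = - \frac{4147259}{9}$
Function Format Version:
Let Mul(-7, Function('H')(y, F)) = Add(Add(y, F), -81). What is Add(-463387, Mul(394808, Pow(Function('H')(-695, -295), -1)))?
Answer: Rational(-4147259, 9) ≈ -4.6081e+5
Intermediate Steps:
Function('H')(y, F) = Add(Rational(81, 7), Mul(Rational(-1, 7), F), Mul(Rational(-1, 7), y)) (Function('H')(y, F) = Mul(Rational(-1, 7), Add(Add(y, F), -81)) = Mul(Rational(-1, 7), Add(Add(F, y), -81)) = Mul(Rational(-1, 7), Add(-81, F, y)) = Add(Rational(81, 7), Mul(Rational(-1, 7), F), Mul(Rational(-1, 7), y)))
Add(-463387, Mul(394808, Pow(Function('H')(-695, -295), -1))) = Add(-463387, Mul(394808, Pow(Add(Rational(81, 7), Mul(Rational(-1, 7), -295), Mul(Rational(-1, 7), -695)), -1))) = Add(-463387, Mul(394808, Pow(Add(Rational(81, 7), Rational(295, 7), Rational(695, 7)), -1))) = Add(-463387, Mul(394808, Pow(153, -1))) = Add(-463387, Mul(394808, Rational(1, 153))) = Add(-463387, Rational(23224, 9)) = Rational(-4147259, 9)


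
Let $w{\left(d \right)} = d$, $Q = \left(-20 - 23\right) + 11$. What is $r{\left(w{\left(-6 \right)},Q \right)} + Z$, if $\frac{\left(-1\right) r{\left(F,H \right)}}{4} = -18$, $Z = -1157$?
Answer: $-1085$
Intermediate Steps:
$Q = -32$ ($Q = -43 + 11 = -32$)
$r{\left(F,H \right)} = 72$ ($r{\left(F,H \right)} = \left(-4\right) \left(-18\right) = 72$)
$r{\left(w{\left(-6 \right)},Q \right)} + Z = 72 - 1157 = -1085$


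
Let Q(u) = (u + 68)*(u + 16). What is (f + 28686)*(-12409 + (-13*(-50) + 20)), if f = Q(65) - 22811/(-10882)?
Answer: -5040910303611/10882 ≈ -4.6323e+8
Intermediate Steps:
Q(u) = (16 + u)*(68 + u) (Q(u) = (68 + u)*(16 + u) = (16 + u)*(68 + u))
f = 117254597/10882 (f = (1088 + 65² + 84*65) - 22811/(-10882) = (1088 + 4225 + 5460) - 22811*(-1/10882) = 10773 + 22811/10882 = 117254597/10882 ≈ 10775.)
(f + 28686)*(-12409 + (-13*(-50) + 20)) = (117254597/10882 + 28686)*(-12409 + (-13*(-50) + 20)) = 429415649*(-12409 + (650 + 20))/10882 = 429415649*(-12409 + 670)/10882 = (429415649/10882)*(-11739) = -5040910303611/10882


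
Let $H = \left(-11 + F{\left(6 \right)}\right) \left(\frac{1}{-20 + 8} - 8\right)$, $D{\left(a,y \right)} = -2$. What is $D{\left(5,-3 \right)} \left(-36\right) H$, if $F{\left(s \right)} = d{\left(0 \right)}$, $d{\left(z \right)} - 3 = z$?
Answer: $4656$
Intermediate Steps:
$d{\left(z \right)} = 3 + z$
$F{\left(s \right)} = 3$ ($F{\left(s \right)} = 3 + 0 = 3$)
$H = \frac{194}{3}$ ($H = \left(-11 + 3\right) \left(\frac{1}{-20 + 8} - 8\right) = - 8 \left(\frac{1}{-12} - 8\right) = - 8 \left(- \frac{1}{12} - 8\right) = \left(-8\right) \left(- \frac{97}{12}\right) = \frac{194}{3} \approx 64.667$)
$D{\left(5,-3 \right)} \left(-36\right) H = \left(-2\right) \left(-36\right) \frac{194}{3} = 72 \cdot \frac{194}{3} = 4656$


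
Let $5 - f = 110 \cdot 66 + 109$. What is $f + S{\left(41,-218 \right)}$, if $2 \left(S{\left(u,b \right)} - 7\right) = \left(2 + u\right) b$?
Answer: $-12044$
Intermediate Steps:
$S{\left(u,b \right)} = 7 + \frac{b \left(2 + u\right)}{2}$ ($S{\left(u,b \right)} = 7 + \frac{\left(2 + u\right) b}{2} = 7 + \frac{b \left(2 + u\right)}{2}$)
$f = -7364$ ($f = 5 - \left(110 \cdot 66 + 109\right) = 5 - \left(7260 + 109\right) = 5 - 7369 = -7364$)
$f + S{\left(41,-218 \right)} = -7364 + \left(7 - 218 + \frac{1}{2} \left(-218\right) 41\right) = -7364 - 4680 = -12044$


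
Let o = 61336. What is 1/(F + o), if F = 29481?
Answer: 1/90817 ≈ 1.1011e-5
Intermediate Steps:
1/(F + o) = 1/(29481 + 61336) = 1/90817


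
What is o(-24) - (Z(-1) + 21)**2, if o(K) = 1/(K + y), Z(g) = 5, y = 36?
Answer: -8111/12 ≈ -675.92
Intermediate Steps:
o(K) = 1/(36 + K) (o(K) = 1/(K + 36) = 1/(36 + K))
o(-24) - (Z(-1) + 21)**2 = 1/(36 - 24) - (5 + 21)**2 = 1/12 - 1*26**2 = 1/12 - 1*676 = 1/12 - 676 = -8111/12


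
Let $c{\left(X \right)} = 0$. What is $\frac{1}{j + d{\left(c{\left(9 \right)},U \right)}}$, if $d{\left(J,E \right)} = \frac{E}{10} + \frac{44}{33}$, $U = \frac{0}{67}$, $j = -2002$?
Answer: $- \frac{3}{6002} \approx -0.00049983$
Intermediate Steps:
$U = 0$ ($U = 0 \cdot \frac{1}{67} = 0$)
$d{\left(J,E \right)} = \frac{4}{3} + \frac{E}{10}$ ($d{\left(J,E \right)} = E \frac{1}{10} + 44 \cdot \frac{1}{33} = \frac{E}{10} + \frac{4}{3} = \frac{4}{3} + \frac{E}{10}$)
$\frac{1}{j + d{\left(c{\left(9 \right)},U \right)}} = \frac{1}{-2002 + \left(\frac{4}{3} + \frac{1}{10} \cdot 0\right)} = \frac{1}{-2002 + \left(\frac{4}{3} + 0\right)} = \frac{1}{-2002 + \frac{4}{3}} = \frac{1}{- \frac{6002}{3}} = - \frac{3}{6002}$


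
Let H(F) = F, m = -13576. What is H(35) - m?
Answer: 13611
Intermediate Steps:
H(35) - m = 35 - 1*(-13576) = 35 + 13576 = 13611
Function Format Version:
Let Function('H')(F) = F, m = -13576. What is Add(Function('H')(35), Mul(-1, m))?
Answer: 13611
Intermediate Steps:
Add(Function('H')(35), Mul(-1, m)) = Add(35, Mul(-1, -13576)) = Add(35, 13576) = 13611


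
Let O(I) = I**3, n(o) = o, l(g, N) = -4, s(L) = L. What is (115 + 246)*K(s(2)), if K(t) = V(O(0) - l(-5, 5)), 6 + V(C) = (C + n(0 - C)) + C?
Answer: -722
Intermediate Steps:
V(C) = -6 + C (V(C) = -6 + ((C + (0 - C)) + C) = -6 + ((C - C) + C) = -6 + (0 + C) = -6 + C)
K(t) = -2 (K(t) = -6 + (0**3 - 1*(-4)) = -6 + (0 + 4) = -6 + 4 = -2)
(115 + 246)*K(s(2)) = (115 + 246)*(-2) = 361*(-2) = -722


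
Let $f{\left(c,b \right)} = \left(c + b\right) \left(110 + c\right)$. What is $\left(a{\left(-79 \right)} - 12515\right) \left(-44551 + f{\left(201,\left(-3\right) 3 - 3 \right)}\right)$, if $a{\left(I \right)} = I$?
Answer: $-179187432$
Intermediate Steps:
$f{\left(c,b \right)} = \left(110 + c\right) \left(b + c\right)$ ($f{\left(c,b \right)} = \left(b + c\right) \left(110 + c\right) = \left(110 + c\right) \left(b + c\right)$)
$\left(a{\left(-79 \right)} - 12515\right) \left(-44551 + f{\left(201,\left(-3\right) 3 - 3 \right)}\right) = \left(-79 - 12515\right) \left(-44551 + \left(201^{2} + 110 \left(\left(-3\right) 3 - 3\right) + 110 \cdot 201 + \left(\left(-3\right) 3 - 3\right) 201\right)\right) = - 12594 \left(-44551 + \left(40401 + 110 \left(-9 - 3\right) + 22110 + \left(-9 - 3\right) 201\right)\right) = - 12594 \left(-44551 + \left(40401 + 110 \left(-12\right) + 22110 - 2412\right)\right) = - 12594 \left(-44551 + \left(40401 - 1320 + 22110 - 2412\right)\right) = - 12594 \left(-44551 + 58779\right) = \left(-12594\right) 14228 = -179187432$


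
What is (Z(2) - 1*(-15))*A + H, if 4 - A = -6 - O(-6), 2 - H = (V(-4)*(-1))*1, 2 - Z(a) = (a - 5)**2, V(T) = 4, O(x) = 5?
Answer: 126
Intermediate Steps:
Z(a) = 2 - (-5 + a)**2 (Z(a) = 2 - (a - 5)**2 = 2 - (-5 + a)**2)
H = 6 (H = 2 - 4*(-1) = 2 - (-4) = 2 - 1*(-4) = 2 + 4 = 6)
A = 15 (A = 4 - (-6 - 1*5) = 4 - (-6 - 5) = 4 - 1*(-11) = 4 + 11 = 15)
(Z(2) - 1*(-15))*A + H = ((2 - (-5 + 2)**2) - 1*(-15))*15 + 6 = ((2 - 1*(-3)**2) + 15)*15 + 6 = ((2 - 1*9) + 15)*15 + 6 = ((2 - 9) + 15)*15 + 6 = (-7 + 15)*15 + 6 = 8*15 + 6 = 120 + 6 = 126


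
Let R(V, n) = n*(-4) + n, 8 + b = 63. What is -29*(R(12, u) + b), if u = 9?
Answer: -812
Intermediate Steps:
b = 55 (b = -8 + 63 = 55)
R(V, n) = -3*n (R(V, n) = -4*n + n = -3*n)
-29*(R(12, u) + b) = -29*(-3*9 + 55) = -29*(-27 + 55) = -29*28 = -812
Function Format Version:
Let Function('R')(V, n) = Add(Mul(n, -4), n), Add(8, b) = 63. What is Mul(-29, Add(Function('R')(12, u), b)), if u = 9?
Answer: -812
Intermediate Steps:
b = 55 (b = Add(-8, 63) = 55)
Function('R')(V, n) = Mul(-3, n) (Function('R')(V, n) = Add(Mul(-4, n), n) = Mul(-3, n))
Mul(-29, Add(Function('R')(12, u), b)) = Mul(-29, Add(Mul(-3, 9), 55)) = Mul(-29, Add(-27, 55)) = Mul(-29, 28) = -812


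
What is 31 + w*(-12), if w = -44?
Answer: 559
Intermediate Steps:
31 + w*(-12) = 31 - 44*(-12) = 31 + 528 = 559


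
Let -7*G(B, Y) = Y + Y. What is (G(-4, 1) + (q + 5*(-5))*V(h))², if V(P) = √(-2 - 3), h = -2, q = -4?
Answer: -206041/49 + 116*I*√5/7 ≈ -4204.9 + 37.055*I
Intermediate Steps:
G(B, Y) = -2*Y/7 (G(B, Y) = -(Y + Y)/7 = -2*Y/7)
V(P) = I*√5 (V(P) = √(-5) = I*√5)
(G(-4, 1) + (q + 5*(-5))*V(h))² = (-2/7*1 + (-4 + 5*(-5))*(I*√5))² = (-2/7 + (-4 - 25)*(I*√5))² = (-2/7 - 29*I*√5)²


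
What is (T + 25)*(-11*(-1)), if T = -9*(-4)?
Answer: 671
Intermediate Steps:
T = 36
(T + 25)*(-11*(-1)) = (36 + 25)*(-11*(-1)) = 61*11 = 671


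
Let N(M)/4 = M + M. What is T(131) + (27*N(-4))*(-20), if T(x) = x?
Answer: 17411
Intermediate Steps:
N(M) = 8*M (N(M) = 4*(M + M) = 4*(2*M) = 8*M)
T(131) + (27*N(-4))*(-20) = 131 + (27*(8*(-4)))*(-20) = 131 + (27*(-32))*(-20) = 131 - 864*(-20) = 131 + 17280 = 17411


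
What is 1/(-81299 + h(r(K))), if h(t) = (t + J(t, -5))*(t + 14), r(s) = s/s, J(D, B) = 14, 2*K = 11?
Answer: -1/81074 ≈ -1.2334e-5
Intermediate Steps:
K = 11/2 (K = (½)*11 = 11/2 ≈ 5.5000)
r(s) = 1
h(t) = (14 + t)² (h(t) = (t + 14)*(t + 14) = (14 + t)*(14 + t) = (14 + t)²)
1/(-81299 + h(r(K))) = 1/(-81299 + (196 + 1² + 28*1)) = 1/(-81299 + (196 + 1 + 28)) = 1/(-81299 + 225) = 1/(-81074) = -1/81074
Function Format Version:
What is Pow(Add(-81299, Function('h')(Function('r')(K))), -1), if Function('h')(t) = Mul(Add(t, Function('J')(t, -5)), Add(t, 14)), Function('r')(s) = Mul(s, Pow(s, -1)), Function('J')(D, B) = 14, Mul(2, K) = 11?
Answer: Rational(-1, 81074) ≈ -1.2334e-5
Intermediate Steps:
K = Rational(11, 2) (K = Mul(Rational(1, 2), 11) = Rational(11, 2) ≈ 5.5000)
Function('r')(s) = 1
Function('h')(t) = Pow(Add(14, t), 2) (Function('h')(t) = Mul(Add(t, 14), Add(t, 14)) = Mul(Add(14, t), Add(14, t)) = Pow(Add(14, t), 2))
Pow(Add(-81299, Function('h')(Function('r')(K))), -1) = Pow(Add(-81299, Add(196, Pow(1, 2), Mul(28, 1))), -1) = Pow(Add(-81299, Add(196, 1, 28)), -1) = Pow(Add(-81299, 225), -1) = Pow(-81074, -1) = Rational(-1, 81074)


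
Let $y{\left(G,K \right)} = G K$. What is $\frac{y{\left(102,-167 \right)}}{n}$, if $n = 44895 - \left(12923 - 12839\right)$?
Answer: $- \frac{5678}{14937} \approx -0.38013$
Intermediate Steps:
$n = 44811$ ($n = 44895 - 84 = 44811$)
$\frac{y{\left(102,-167 \right)}}{n} = \frac{102 \left(-167\right)}{44811} = \left(-17034\right) \frac{1}{44811} = - \frac{5678}{14937}$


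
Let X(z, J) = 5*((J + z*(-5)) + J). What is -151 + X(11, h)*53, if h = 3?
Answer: -13136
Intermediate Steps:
X(z, J) = -25*z + 10*J (X(z, J) = 5*((J - 5*z) + J) = 5*(-5*z + 2*J) = -25*z + 10*J)
-151 + X(11, h)*53 = -151 + (-25*11 + 10*3)*53 = -151 + (-275 + 30)*53 = -151 - 245*53 = -151 - 12985 = -13136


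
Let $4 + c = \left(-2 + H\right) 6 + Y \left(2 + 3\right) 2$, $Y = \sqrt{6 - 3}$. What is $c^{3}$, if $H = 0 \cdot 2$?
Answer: $-18496 + 10680 \sqrt{3} \approx 2.3026$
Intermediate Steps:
$H = 0$
$Y = \sqrt{3} \approx 1.732$
$c = -16 + 10 \sqrt{3}$ ($c = -4 + \left(\left(-2 + 0\right) 6 + \sqrt{3} \left(2 + 3\right) 2\right) = -4 - \left(12 - \sqrt{3} \cdot 5 \cdot 2\right) = -4 - \left(12 - 5 \sqrt{3} \cdot 2\right) = -4 - \left(12 - 10 \sqrt{3}\right) = -16 + 10 \sqrt{3} \approx 1.3205$)
$c^{3} = \left(-16 + 10 \sqrt{3}\right)^{3}$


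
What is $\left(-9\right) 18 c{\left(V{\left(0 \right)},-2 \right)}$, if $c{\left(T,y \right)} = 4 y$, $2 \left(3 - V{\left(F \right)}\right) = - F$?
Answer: $1296$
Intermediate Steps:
$V{\left(F \right)} = 3 + \frac{F}{2}$ ($V{\left(F \right)} = 3 - \frac{\left(-1\right) F}{2} = 3 + \frac{F}{2}$)
$\left(-9\right) 18 c{\left(V{\left(0 \right)},-2 \right)} = \left(-9\right) 18 \cdot 4 \left(-2\right) = \left(-162\right) \left(-8\right) = 1296$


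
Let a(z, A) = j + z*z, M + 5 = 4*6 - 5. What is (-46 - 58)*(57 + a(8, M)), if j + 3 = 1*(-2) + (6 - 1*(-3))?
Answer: -13000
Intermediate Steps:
j = 4 (j = -3 + (1*(-2) + (6 - 1*(-3))) = -3 + (-2 + (6 + 3)) = -3 + (-2 + 9) = -3 + 7 = 4)
M = 14 (M = -5 + (4*6 - 5) = -5 + (24 - 5) = -5 + 19 = 14)
a(z, A) = 4 + z² (a(z, A) = 4 + z*z = 4 + z²)
(-46 - 58)*(57 + a(8, M)) = (-46 - 58)*(57 + (4 + 8²)) = -104*(57 + (4 + 64)) = -104*(57 + 68) = -104*125 = -13000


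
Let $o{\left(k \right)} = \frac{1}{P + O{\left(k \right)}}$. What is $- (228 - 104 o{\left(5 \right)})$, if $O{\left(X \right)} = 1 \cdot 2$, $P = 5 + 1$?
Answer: $-215$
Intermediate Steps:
$P = 6$
$O{\left(X \right)} = 2$
$o{\left(k \right)} = \frac{1}{8}$ ($o{\left(k \right)} = \frac{1}{6 + 2} = \frac{1}{8}$)
$- (228 - 104 o{\left(5 \right)}) = - (228 - 13) = \left(-1\right) 215 = -215$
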